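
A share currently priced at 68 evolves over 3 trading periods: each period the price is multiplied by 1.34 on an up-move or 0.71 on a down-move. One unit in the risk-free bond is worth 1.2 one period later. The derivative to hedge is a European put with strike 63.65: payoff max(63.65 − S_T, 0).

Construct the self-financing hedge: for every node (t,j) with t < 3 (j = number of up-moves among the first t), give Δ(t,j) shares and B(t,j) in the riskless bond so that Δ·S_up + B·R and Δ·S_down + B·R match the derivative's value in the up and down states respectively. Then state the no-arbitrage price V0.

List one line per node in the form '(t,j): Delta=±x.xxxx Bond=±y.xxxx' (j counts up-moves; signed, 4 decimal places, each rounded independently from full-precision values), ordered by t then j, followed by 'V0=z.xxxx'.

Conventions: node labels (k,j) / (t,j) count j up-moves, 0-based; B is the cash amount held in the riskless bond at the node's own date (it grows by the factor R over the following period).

Risk-neutral probability p* = (R−d)/(u−d) = (1.2−0.71)/(1.34−0.71) = 0.7778.
At maturity the claim pays: V(3,0)=39.3121, V(3,1)=17.7164, V(3,2)=0.0000, V(3,3)=0.0000
Node (2,0) S=34.2788: V=(p*·17.7164+(1−p*)·39.3121)/1.2=18.7629; Δ=(17.7164−39.3121)/(45.9336−24.3379)=-1.0000; B=V−Δ·S=53.0417
Node (2,1) S=64.6952: V=(p*·0.0000+(1−p*)·17.7164)/1.2=3.2808; Δ=(0.0000−17.7164)/(86.6916−45.9336)=-0.4347; B=V−Δ·S=31.4021
Node (2,2) S=122.1008: V=(p*·0.0000+(1−p*)·0.0000)/1.2=0.0000; Δ=(0.0000−0.0000)/(163.6151−86.6916)=0.0000; B=V−Δ·S=0.0000
Node (1,0) S=48.2800: V=(p*·3.2808+(1−p*)·18.7629)/1.2=5.6011; Δ=(3.2808−18.7629)/(64.6952−34.2788)=-0.5090; B=V−Δ·S=30.1757
Node (1,1) S=91.1200: V=(p*·0.0000+(1−p*)·3.2808)/1.2=0.6076; Δ=(0.0000−3.2808)/(122.1008−64.6952)=-0.0572; B=V−Δ·S=5.8152
Node (0,0) S=68.0000: V=(p*·0.6076+(1−p*)·5.6011)/1.2=1.4310; Δ=(0.6076−5.6011)/(91.1200−48.2800)=-0.1166; B=V−Δ·S=9.3572
Check: Δ(0,0)·S0 + B(0,0) = 1.4310 = V0.

(0,0): Delta=-0.1166 Bond=9.3572
(1,0): Delta=-0.5090 Bond=30.1757
(1,1): Delta=-0.0572 Bond=5.8152
(2,0): Delta=-1.0000 Bond=53.0417
(2,1): Delta=-0.4347 Bond=31.4021
(2,2): Delta=0.0000 Bond=0.0000
V0=1.4310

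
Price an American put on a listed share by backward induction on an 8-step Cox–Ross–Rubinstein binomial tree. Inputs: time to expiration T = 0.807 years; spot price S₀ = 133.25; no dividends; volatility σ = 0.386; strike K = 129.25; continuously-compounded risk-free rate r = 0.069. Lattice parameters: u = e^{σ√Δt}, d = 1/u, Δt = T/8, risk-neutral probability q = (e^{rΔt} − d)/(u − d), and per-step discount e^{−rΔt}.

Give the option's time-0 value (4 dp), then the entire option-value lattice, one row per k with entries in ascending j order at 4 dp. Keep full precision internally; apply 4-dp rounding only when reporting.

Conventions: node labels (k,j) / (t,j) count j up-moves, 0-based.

params: Δt=0.10088 u=1.13043 d=0.88462 q=0.49780 e^(-rΔt)=0.99306
t_8 payoffs: 79.2785 65.3930 47.6491 24.9748 0.0000 0.0000 0.0000 0.0000 0.0000
k=7: node(7,0) S=56.4892 payoff=72.7608 vs cont=71.8643 → 72.7608 [stop]  node(7,1) S=72.1858 payoff=57.0642 vs cont=56.1677 → 57.0642 [stop]  node(7,2) S=92.2440 payoff=37.0060 vs cont=36.1095 → 37.0060 [stop]  node(7,3) S=117.8757 payoff=11.3743 vs cont=12.4552 → 12.4552 [wait]  node(7,4) S=150.6296 payoff=0.0000 vs cont=0.0000 → 0.0000 [wait]  node(7,5) S=192.4848 payoff=0.0000 vs cont=0.0000 → 0.0000 [wait]  node(7,6) S=245.9703 payoff=0.0000 vs cont=0.0000 → 0.0000 [wait]  node(7,7) S=314.3178 payoff=0.0000 vs cont=0.0000 → 0.0000 [wait]
k=6: node(6,0) S=63.8570 payoff=65.3930 vs cont=64.4965 → 65.3930 [stop]  node(6,1) S=81.6009 payoff=47.6491 vs cont=46.7526 → 47.6491 [stop]  node(6,2) S=104.2752 payoff=24.9748 vs cont=24.6126 → 24.9748 [stop]  node(6,3) S=133.2500 payoff=0.0000 vs cont=6.2116 → 6.2116 [wait]  node(6,4) S=170.2760 payoff=0.0000 vs cont=0.0000 → 0.0000 [wait]  node(6,5) S=217.5904 payoff=0.0000 vs cont=0.0000 → 0.0000 [wait]  node(6,6) S=278.0519 payoff=0.0000 vs cont=0.0000 → 0.0000 [wait]
k=5: node(5,0) S=72.1858 payoff=57.0642 vs cont=56.1677 → 57.0642 [stop]  node(5,1) S=92.2440 payoff=37.0060 vs cont=36.1095 → 37.0060 [stop]  node(5,2) S=117.8757 payoff=11.3743 vs cont=15.5260 → 15.5260 [wait]  node(5,3) S=150.6296 payoff=0.0000 vs cont=3.0978 → 3.0978 [wait]  node(5,4) S=192.4848 payoff=0.0000 vs cont=0.0000 → 0.0000 [wait]  node(5,5) S=245.9703 payoff=0.0000 vs cont=0.0000 → 0.0000 [wait]
k=4: node(4,0) S=81.6009 payoff=47.6491 vs cont=46.7526 → 47.6491 [stop]  node(4,1) S=104.2752 payoff=24.9748 vs cont=26.1307 → 26.1307 [wait]  node(4,2) S=133.2500 payoff=0.0000 vs cont=9.2744 → 9.2744 [wait]  node(4,3) S=170.2760 payoff=0.0000 vs cont=1.5449 → 1.5449 [wait]  node(4,4) S=217.5904 payoff=0.0000 vs cont=0.0000 → 0.0000 [wait]
k=3: node(3,0) S=92.2440 payoff=37.0060 vs cont=36.6809 → 37.0060 [stop]  node(3,1) S=117.8757 payoff=11.3743 vs cont=17.6165 → 17.6165 [wait]  node(3,2) S=150.6296 payoff=0.0000 vs cont=5.3890 → 5.3890 [wait]  node(3,3) S=192.4848 payoff=0.0000 vs cont=0.7705 → 0.7705 [wait]
k=2: node(2,0) S=104.2752 payoff=24.9748 vs cont=27.1641 → 27.1641 [wait]  node(2,1) S=133.2500 payoff=0.0000 vs cont=11.4496 → 11.4496 [wait]  node(2,2) S=170.2760 payoff=0.0000 vs cont=3.0684 → 3.0684 [wait]
k=1: node(1,0) S=117.8757 payoff=11.3743 vs cont=19.2072 → 19.2072 [wait]  node(1,1) S=150.6296 payoff=0.0000 vs cont=7.2269 → 7.2269 [wait]
k=0: node(0,0) S=133.2500 payoff=0.0000 vs cont=13.1515 → 13.1515 [wait]

price = 13.1515
tree:
13.1515
19.2072 7.2269
27.1641 11.4496 3.0684
37.0060 17.6165 5.3890 0.7705
47.6491 26.1307 9.2744 1.5449 0.0000
57.0642 37.0060 15.5260 3.0978 0.0000 0.0000
65.3930 47.6491 24.9748 6.2116 0.0000 0.0000 0.0000
72.7608 57.0642 37.0060 12.4552 0.0000 0.0000 0.0000 0.0000
79.2785 65.3930 47.6491 24.9748 0.0000 0.0000 0.0000 0.0000 0.0000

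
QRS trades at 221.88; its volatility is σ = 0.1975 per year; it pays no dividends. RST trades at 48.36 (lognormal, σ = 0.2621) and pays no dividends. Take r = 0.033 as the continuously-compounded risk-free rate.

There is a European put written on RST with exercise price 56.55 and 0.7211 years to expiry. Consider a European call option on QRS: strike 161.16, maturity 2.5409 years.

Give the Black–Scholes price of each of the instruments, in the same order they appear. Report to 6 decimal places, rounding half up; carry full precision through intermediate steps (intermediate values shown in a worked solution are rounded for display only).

price(RST put K=56.55) = 8.806301
price(QRS call K=161.16) = 76.359578

[RST put K=56.55]
σ√T = 0.2621·√0.7211 = 0.222569
d₁ = (ln(S/K) + (r+σ²/2)T) / (σ√T) = (ln(48.36/56.55) + (0.033+0.2621²/2)·0.7211) / 0.222569 = (-0.156452 + 0.048565) / 0.222569 = -0.484737
d₂ = d₁ − σ√T = -0.484737 − 0.222569 = -0.707306
e^{−rT} = 0.976485
N(−d₁) = 0.686068,  N(−d₂) = 0.760312
price = K·e^{−rT}·N(−d₂) − S·N(−d₁) = 41.984570 − 33.178270 = 8.806301
[QRS call K=161.16]
σ√T = 0.1975·√2.5409 = 0.314819
d₁ = (ln(S/K) + (r+σ²/2)T) / (σ√T) = (ln(221.88/161.16) + (0.033+0.1975²/2)·2.5409) / 0.314819 = (0.319739 + 0.133405) / 0.314819 = 1.439380
d₂ = d₁ − σ√T = 1.439380 − 0.314819 = 1.124561
e^{−rT} = 0.919569
N(d₁) = 0.924979,  N(d₂) = 0.869613
price = S·N(d₁) − K·e^{−rT}·N(d₂) = 205.234252 − 128.874675 = 76.359578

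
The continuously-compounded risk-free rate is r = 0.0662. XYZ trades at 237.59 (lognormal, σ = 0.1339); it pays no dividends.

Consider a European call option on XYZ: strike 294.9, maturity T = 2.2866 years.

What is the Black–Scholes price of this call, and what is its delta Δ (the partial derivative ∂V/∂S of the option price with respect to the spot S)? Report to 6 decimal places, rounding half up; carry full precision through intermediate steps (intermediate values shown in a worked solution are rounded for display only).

σ√T = 0.1339·√2.2866 = 0.202477
d₁ = (ln(S/K) + (r+σ²/2)T) / (σ√T) = (ln(237.59/294.9) + (0.0662+0.1339²/2)·2.2866) / 0.202477 = (-0.216090 + 0.171871) / 0.202477 = -0.218387
d₂ = d₁ − σ√T = -0.218387 − 0.202477 = -0.420864
e^{−rT} = 0.859527
N(d₁) = 0.413564,  N(d₂) = 0.336927
Call price V = S·N(d₁) − K·e^{−rT}·N(d₂) = 98.258582 − 85.402428 = 12.856154
Δ = N(d₁) = 0.413564

price = 12.856154
Δ = 0.413564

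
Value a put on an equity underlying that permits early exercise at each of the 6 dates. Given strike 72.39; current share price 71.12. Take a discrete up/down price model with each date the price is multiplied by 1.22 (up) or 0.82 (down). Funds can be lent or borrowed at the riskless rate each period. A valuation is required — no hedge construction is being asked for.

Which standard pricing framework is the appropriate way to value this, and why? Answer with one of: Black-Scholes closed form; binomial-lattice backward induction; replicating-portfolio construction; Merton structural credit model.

framework: binomial-lattice backward induction

Key observation: the put (strike 72.39 on spot 71.12) is American-style on a 6-step discrete price model, so the early-exercise decision at every node requires stepwise backward valuation — a closed form cannot price the exercise right.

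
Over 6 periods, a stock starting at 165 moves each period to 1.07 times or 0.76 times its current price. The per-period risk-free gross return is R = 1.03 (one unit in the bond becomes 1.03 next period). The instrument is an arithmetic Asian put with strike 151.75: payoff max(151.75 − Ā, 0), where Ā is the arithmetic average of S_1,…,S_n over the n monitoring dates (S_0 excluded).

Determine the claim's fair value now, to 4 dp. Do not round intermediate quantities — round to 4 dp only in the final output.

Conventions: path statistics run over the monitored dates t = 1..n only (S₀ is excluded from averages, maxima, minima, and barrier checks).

price = 2.5980

Risk-neutral up-probability p* = (R−d)/(u−d) = (1.03−0.76)/(1.07−0.76) = 0.8710; the claim prices as the p*-weighted sum of path payoffs discounted by R^6.
Enumerate all 2^6 = 64 price paths (U = up ×1.07, D = down ×0.76); each path with k up-moves has probability p*^k·(1−p*)^(6−k).
DDDDDD: Ā=70.3024, payoff=81.4476, prob=0.000005
UDDDDD: Ā=98.9784, payoff=52.7716, prob=0.000031
DUDDDD: Ā=90.4534, payoff=61.2966, prob=0.000031
UUDDDD: Ā=127.3488, payoff=24.4012, prob=0.000210
DDUDDD: Ā=83.9744, payoff=67.7756, prob=0.000031
UDUDDD: Ā=118.2270, payoff=33.5230, prob=0.000210
DUUDDD: Ā=109.7020, payoff=42.0480, prob=0.000210
UUUDDD: Ā=154.4489, payoff=0.0000, prob=0.001419
DDDUDD: Ā=79.0503, payoff=72.6997, prob=0.000031
UDDUDD: Ā=111.2945, payoff=40.4555, prob=0.000210
DUDUDD: Ā=102.7695, payoff=48.9805, prob=0.000210
UUDUDD: Ā=144.6887, payoff=7.0613, prob=0.001419
DDUUDD: Ā=96.2905, payoff=55.4595, prob=0.000210
UDUUDD: Ā=135.5669, payoff=16.1831, prob=0.001419
DUUUDD: Ā=127.0419, payoff=24.7081, prob=0.001419
UUUUDD: Ā=178.8616, payoff=0.0000, prob=0.009581
DDDDUD: Ā=75.3080, payoff=76.4420, prob=0.000031
UDDDUD: Ā=106.0258, payoff=45.7242, prob=0.000210
DUDDUD: Ā=97.5008, payoff=54.2492, prob=0.000210
UUDDUD: Ā=137.2709, payoff=14.4791, prob=0.001419
DDUDUD: Ā=91.0218, payoff=60.7282, prob=0.000210
UDUDUD: Ā=128.1491, payoff=23.6009, prob=0.001419
DUUDUD: Ā=119.6241, payoff=32.1259, prob=0.001419
UUUDUD: Ā=168.4182, payoff=0.0000, prob=0.009581
DDDUUD: Ā=86.0978, payoff=65.6522, prob=0.000210
UDDUUD: Ā=121.2166, payoff=30.5334, prob=0.001419
DUDUUD: Ā=112.6916, payoff=39.0584, prob=0.001419
UUDUUD: Ā=158.6579, payoff=0.0000, prob=0.009581
DDUUUD: Ā=106.2126, payoff=45.5374, prob=0.001419
UDUUUD: Ā=149.5361, payoff=2.2139, prob=0.009581
DUUUUD: Ā=141.0111, payoff=10.7389, prob=0.009581
UUUUUD: Ā=198.5288, payoff=0.0000, prob=0.064671
DDDDDU: Ā=72.4639, payoff=79.2861, prob=0.000031
UDDDDU: Ā=102.0216, payoff=49.7284, prob=0.000210
DUDDDU: Ā=93.4966, payoff=58.2534, prob=0.000210
UUDDDU: Ā=131.6333, payoff=20.1167, prob=0.001419
DDUDDU: Ā=87.0176, payoff=64.7324, prob=0.000210
UDUDDU: Ā=122.5116, payoff=29.2384, prob=0.001419
DUUDDU: Ā=113.9866, payoff=37.7634, prob=0.001419
UUUDDU: Ā=160.4811, payoff=0.0000, prob=0.009581
DDDUDU: Ā=82.0935, payoff=69.6565, prob=0.000210
UDDUDU: Ā=115.5790, payoff=36.1710, prob=0.001419
DUDUDU: Ā=107.0540, payoff=44.6960, prob=0.001419
UUDUDU: Ā=150.7208, payoff=1.0292, prob=0.009581
DDUUDU: Ā=100.5750, payoff=51.1750, prob=0.001419
UDUUDU: Ā=141.5991, payoff=10.1509, prob=0.009581
DUUUDU: Ā=133.0741, payoff=18.6759, prob=0.009581
UUUUDU: Ā=187.3543, payoff=0.0000, prob=0.064671
DDDDUU: Ā=78.3513, payoff=73.3987, prob=0.000210
UDDDUU: Ā=110.3103, payoff=41.4397, prob=0.001419
DUDDUU: Ā=101.7853, payoff=49.9647, prob=0.001419
UUDDUU: Ā=143.3030, payoff=8.4470, prob=0.009581
DDUDUU: Ā=95.3063, payoff=56.4437, prob=0.001419
UDUDUU: Ā=134.1813, payoff=17.5687, prob=0.009581
DUUDUU: Ā=125.6563, payoff=26.0937, prob=0.009581
UUUDUU: Ā=176.9108, payoff=0.0000, prob=0.064671
DDDUUU: Ā=90.3823, payoff=61.3677, prob=0.001419
UDDUUU: Ā=127.2487, payoff=24.5013, prob=0.009581
DUDUUU: Ā=118.7237, payoff=33.0263, prob=0.009581
UUDUUU: Ā=167.1505, payoff=0.0000, prob=0.064671
DDUUUU: Ā=112.2447, payoff=39.5053, prob=0.009581
UDUUUU: Ā=158.0288, payoff=0.0000, prob=0.064671
DUUUUU: Ā=149.5038, payoff=2.2462, prob=0.064671
UUUUUU: Ā=210.4856, payoff=0.0000, prob=0.436528
Price = Σ prob·payoff / R^6 = 3.102125 / 1.194052 = 2.5980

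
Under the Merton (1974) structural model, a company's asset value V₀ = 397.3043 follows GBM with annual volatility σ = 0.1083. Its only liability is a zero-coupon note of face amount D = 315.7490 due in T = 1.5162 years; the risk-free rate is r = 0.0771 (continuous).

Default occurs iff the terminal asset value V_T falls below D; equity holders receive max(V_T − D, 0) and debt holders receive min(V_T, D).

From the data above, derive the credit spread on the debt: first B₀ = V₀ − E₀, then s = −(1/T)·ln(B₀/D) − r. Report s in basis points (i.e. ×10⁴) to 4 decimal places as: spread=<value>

Equity is a call on the firm's assets struck at D = 315.7490:
d₁ = [ln(V₀/D) + (r + σ²/2)T] / (σ√T)
   = [ln(397.3043/315.7490) + (0.0771 + 0.5·0.1083²)·1.5162] / (0.1083·√1.5162)
   = [0.229755 + 0.125791] / 0.133354 = 2.666175
d₂ = d₁ − σ√T = 2.666175 − 0.133354 = 2.532820
N(d₁) = 0.996164,  N(d₂) = 0.994343,  e^(−rT) = 0.889675
E₀ = V₀·N(d₁) − D·e^(−rT)·N(d₂)
   = 397.3043·0.996164 − 315.7490·0.889675·0.994343 = 116.455499
B₀ = V₀ − E₀ = 397.3043 − 116.455499 = 280.848801
spread = −(1/T)·ln(B₀/D) − r = −(1/1.5162)·ln(280.848801/315.7490) − 0.0771 = 0.00015310
in basis points: 0.00015310 × 10⁴ = 1.5310 bp

spread=1.5310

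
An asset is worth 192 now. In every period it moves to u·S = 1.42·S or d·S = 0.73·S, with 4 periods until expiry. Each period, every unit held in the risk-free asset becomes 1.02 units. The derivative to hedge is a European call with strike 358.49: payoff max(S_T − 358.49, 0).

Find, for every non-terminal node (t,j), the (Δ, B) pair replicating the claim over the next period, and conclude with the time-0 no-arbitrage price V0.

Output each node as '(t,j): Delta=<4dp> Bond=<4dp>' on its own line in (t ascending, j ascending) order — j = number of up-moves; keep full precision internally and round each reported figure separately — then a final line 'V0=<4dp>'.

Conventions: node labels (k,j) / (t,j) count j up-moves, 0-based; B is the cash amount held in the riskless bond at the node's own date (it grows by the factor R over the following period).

(0,0): Delta=0.2939 Bond=-37.4478
(1,0): Delta=0.0752 Bond=-7.5423
(1,1): Delta=0.4490 Bond=-80.4788
(2,0): Delta=0.0000 Bond=0.0000
(2,1): Delta=0.1285 Bond=-18.3044
(2,2): Delta=0.6762 Bond=-170.0664
(3,0): Delta=0.0000 Bond=0.0000
(3,1): Delta=0.0000 Bond=0.0000
(3,2): Delta=0.2196 Bond=-44.4228
(3,3): Delta=1.0000 Bond=-351.4608
V0=18.9810

Under the risk-neutral measure, an up-move has probability p* = (R−d)/(u−d) = 0.4203 and values discount at R = 1.02.
Payoffs at expiry: V(4,0)=0.0000, V(4,1)=0.0000, V(4,2)=0.0000, V(4,3)=42.8284, V(4,4)=422.1568
Node (3,0) S=74.6913: V=(p*·0.0000+(1−p*)·0.0000)/1.02=0.0000; Δ=(0.0000−0.0000)/(106.0616−54.5246)=0.0000; B=V−Δ·S=0.0000
Node (3,1) S=145.2899: V=(p*·0.0000+(1−p*)·0.0000)/1.02=0.0000; Δ=(0.0000−0.0000)/(206.3116−106.0616)=0.0000; B=V−Δ·S=0.0000
Node (3,2) S=282.6186: V=(p*·42.8284+(1−p*)·0.0000)/1.02=17.6474; Δ=(42.8284−0.0000)/(401.3184−206.3116)=0.2196; B=V−Δ·S=-44.4228
Node (3,3) S=549.7513: V=(p*·422.1568+(1−p*)·42.8284)/1.02=198.2905; Δ=(422.1568−42.8284)/(780.6468−401.3184)=1.0000; B=V−Δ·S=-351.4608
Node (2,0) S=102.3168: V=(p*·0.0000+(1−p*)·0.0000)/1.02=0.0000; Δ=(0.0000−0.0000)/(145.2899−74.6913)=0.0000; B=V−Δ·S=0.0000
Node (2,1) S=199.0272: V=(p*·17.6474+(1−p*)·0.0000)/1.02=7.2716; Δ=(17.6474−0.0000)/(282.6186−145.2899)=0.1285; B=V−Δ·S=-18.3044
Node (2,2) S=387.1488: V=(p*·198.2905+(1−p*)·17.6474)/1.02=91.7352; Δ=(198.2905−17.6474)/(549.7513−282.6186)=0.6762; B=V−Δ·S=-170.0664
Node (1,0) S=140.1600: V=(p*·7.2716+(1−p*)·0.0000)/1.02=2.9963; Δ=(7.2716−0.0000)/(199.0272−102.3168)=0.0752; B=V−Δ·S=-7.5423
Node (1,1) S=272.6400: V=(p*·91.7352+(1−p*)·7.2716)/1.02=41.9321; Δ=(91.7352−7.2716)/(387.1488−199.0272)=0.4490; B=V−Δ·S=-80.4788
Node (0,0) S=192.0000: V=(p*·41.9321+(1−p*)·2.9963)/1.02=18.9810; Δ=(41.9321−2.9963)/(272.6400−140.1600)=0.2939; B=V−Δ·S=-37.4478
As a check, the time-0 holding Δ(0,0)·S0 + B(0,0) comes to 18.9810 — exactly V0.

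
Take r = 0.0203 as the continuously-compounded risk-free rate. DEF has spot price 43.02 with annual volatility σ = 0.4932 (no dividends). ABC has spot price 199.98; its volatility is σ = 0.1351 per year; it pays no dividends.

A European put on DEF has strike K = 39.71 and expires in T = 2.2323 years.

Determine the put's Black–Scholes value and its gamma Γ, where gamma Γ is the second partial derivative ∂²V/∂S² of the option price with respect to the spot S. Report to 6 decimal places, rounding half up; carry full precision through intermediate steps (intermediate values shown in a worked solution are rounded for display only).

σ√T = 0.4932·√2.2323 = 0.736884
d₁ = (ln(S/K) + (r+σ²/2)T) / (σ√T) = (ln(43.02/39.71) + (0.0203+0.4932²/2)·2.2323) / 0.736884 = (0.080062 + 0.316815) / 0.736884 = 0.538588
d₂ = d₁ − σ√T = 0.538588 − 0.736884 = -0.198296
e^{−rT} = 0.955696
N(−d₁) = 0.295086,  N(−d₂) = 0.578593
Put price V = K·e^{−rT}·N(−d₂) − S·N(−d₁) = 21.958012 − 12.694582 = 9.263430
φ(d₁) = (1/√(2π))·e^{−d₁²/2} = 0.345081
Γ = φ(d₁) / (S·σ·√T) = 0.010886

price = 9.263430
Γ = 0.010886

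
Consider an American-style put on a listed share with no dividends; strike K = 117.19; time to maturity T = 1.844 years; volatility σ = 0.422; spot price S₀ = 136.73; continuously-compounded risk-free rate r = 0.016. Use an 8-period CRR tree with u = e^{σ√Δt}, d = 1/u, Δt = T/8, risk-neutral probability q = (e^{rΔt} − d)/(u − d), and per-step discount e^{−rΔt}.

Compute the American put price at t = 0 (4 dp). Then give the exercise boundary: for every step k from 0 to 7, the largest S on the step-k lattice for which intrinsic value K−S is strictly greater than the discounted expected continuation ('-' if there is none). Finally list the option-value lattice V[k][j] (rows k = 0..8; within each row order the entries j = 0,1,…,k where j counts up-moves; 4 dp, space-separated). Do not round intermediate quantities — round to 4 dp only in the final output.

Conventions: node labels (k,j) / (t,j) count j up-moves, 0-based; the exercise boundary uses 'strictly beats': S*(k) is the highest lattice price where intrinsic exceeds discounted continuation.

params: Δt=0.23050 u=1.22459 d=0.81660 q=0.45858 e^(-rΔt)=0.99632
t_8 payoffs: 90.1538 76.6461 56.3898 26.0132 0.0000 0.0000 0.0000 0.0000 0.0000
t_7: node(7,0) S=33.1082 payoff=84.0818 vs cont=83.6504 → 84.0818 [stop]  node(7,1) S=49.6495 payoff=67.5405 vs cont=67.1091 → 67.5405 [stop]  node(7,2) S=74.4551 payoff=42.7349 vs cont=42.3035 → 42.7349 [stop]  node(7,3) S=111.6539 payoff=5.5361 vs cont=14.0323 → 14.0323 [wait]  node(7,4) S=167.4378 payoff=0.0000 vs cont=0.0000 → 0.0000 [wait]  node(7,5) S=251.0922 payoff=0.0000 vs cont=0.0000 → 0.0000 [wait]  node(7,6) S=376.5414 payoff=0.0000 vs cont=0.0000 → 0.0000 [wait]  node(7,7) S=564.6668 payoff=0.0000 vs cont=0.0000 → 0.0000 [wait]  ⇒ S*(7)=74.4551
t_6: node(6,0) S=40.5439 payoff=76.6461 vs cont=76.2147 → 76.6461 [stop]  node(6,1) S=60.8002 payoff=56.3898 vs cont=55.9584 → 56.3898 [stop]  node(6,2) S=91.1768 payoff=26.0132 vs cont=29.4637 → 29.4637 [wait]  node(6,3) S=136.7300 payoff=0.0000 vs cont=7.5694 → 7.5694 [wait]  node(6,4) S=205.0423 payoff=0.0000 vs cont=0.0000 → 0.0000 [wait]  node(6,5) S=307.4843 payoff=0.0000 vs cont=0.0000 → 0.0000 [wait]  node(6,6) S=461.1078 payoff=0.0000 vs cont=0.0000 → 0.0000 [wait]  ⇒ S*(6)=60.8002
t_5: node(5,0) S=49.6495 payoff=67.5405 vs cont=67.1091 → 67.5405 [stop]  node(5,1) S=74.4551 payoff=42.7349 vs cont=43.8800 → 43.8800 [wait]  node(5,2) S=111.6539 payoff=5.5361 vs cont=19.3519 → 19.3519 [wait]  node(5,3) S=167.4378 payoff=0.0000 vs cont=4.0832 → 4.0832 [wait]  node(5,4) S=251.0922 payoff=0.0000 vs cont=0.0000 → 0.0000 [wait]  node(5,5) S=376.5414 payoff=0.0000 vs cont=0.0000 → 0.0000 [wait]  ⇒ S*(5)=49.6495
t_4: node(4,0) S=60.8002 payoff=56.3898 vs cont=56.4816 → 56.4816 [wait]  node(4,1) S=91.1768 payoff=26.0132 vs cont=32.5118 → 32.5118 [wait]  node(4,2) S=136.7300 payoff=0.0000 vs cont=12.3046 → 12.3046 [wait]  node(4,3) S=205.0423 payoff=0.0000 vs cont=2.2026 → 2.2026 [wait]  node(4,4) S=307.4843 payoff=0.0000 vs cont=0.0000 → 0.0000 [wait]  ⇒ S*(4)=-
t_3: node(3,0) S=74.4551 payoff=42.7349 vs cont=45.3221 → 45.3221 [wait]  node(3,1) S=111.6539 payoff=5.5361 vs cont=23.1597 → 23.1597 [wait]  node(3,2) S=167.4378 payoff=0.0000 vs cont=7.6438 → 7.6438 [wait]  node(3,3) S=251.0922 payoff=0.0000 vs cont=1.1881 → 1.1881 [wait]  ⇒ S*(3)=-
t_2: node(2,0) S=91.1768 payoff=26.0132 vs cont=35.0295 → 35.0295 [wait]  node(2,1) S=136.7300 payoff=0.0000 vs cont=15.9854 → 15.9854 [wait]  node(2,2) S=205.0423 payoff=0.0000 vs cont=4.6661 → 4.6661 [wait]  ⇒ S*(2)=-
t_1: node(1,0) S=111.6539 payoff=5.5361 vs cont=26.1995 → 26.1995 [wait]  node(1,1) S=167.4378 payoff=0.0000 vs cont=10.7549 → 10.7549 [wait]  ⇒ S*(1)=-
t_0: node(0,0) S=136.7300 payoff=0.0000 vs cont=19.0465 → 19.0465 [wait]  ⇒ S*(0)=-

price = 19.0465
boundary = - - - - - 49.6495 60.8002 74.4551
tree:
19.0465
26.1995 10.7549
35.0295 15.9854 4.6661
45.3221 23.1597 7.6438 1.1881
56.4816 32.5118 12.3046 2.2026 0.0000
67.5405 43.8800 19.3519 4.0832 0.0000 0.0000
76.6461 56.3898 29.4637 7.5694 0.0000 0.0000 0.0000
84.0818 67.5405 42.7349 14.0323 0.0000 0.0000 0.0000 0.0000
90.1538 76.6461 56.3898 26.0132 0.0000 0.0000 0.0000 0.0000 0.0000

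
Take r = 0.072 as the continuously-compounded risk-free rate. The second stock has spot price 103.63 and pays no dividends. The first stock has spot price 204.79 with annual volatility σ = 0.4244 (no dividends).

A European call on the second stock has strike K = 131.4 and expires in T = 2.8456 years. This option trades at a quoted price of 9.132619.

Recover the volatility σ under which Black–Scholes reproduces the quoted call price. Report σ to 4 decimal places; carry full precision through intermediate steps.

sigma = 0.1522

At σ = 0.1522 the Black–Scholes value reproduces the quote:
σ√T = 0.1522·√2.8456 = 0.256745
d₁ = (ln(S/K) + (r+σ²/2)T) / (σ√T) = (ln(103.63/131.4) + (0.072+0.1522²/2)·2.8456) / 0.256745 = (-0.237419 + 0.237842) / 0.256745 = 0.001647
d₂ = d₁ − σ√T = 0.001647 − 0.256745 = -0.255098
e^{−rT} = 0.814742
N(d₁) = 0.500657,  N(d₂) = 0.399324
V = S·N(d₁) − K·e^{−rT}·N(d₂) = 51.883096 − 42.750478 = 9.132619 (the quoted price), and the Black–Scholes price is strictly increasing in σ, so σ is unique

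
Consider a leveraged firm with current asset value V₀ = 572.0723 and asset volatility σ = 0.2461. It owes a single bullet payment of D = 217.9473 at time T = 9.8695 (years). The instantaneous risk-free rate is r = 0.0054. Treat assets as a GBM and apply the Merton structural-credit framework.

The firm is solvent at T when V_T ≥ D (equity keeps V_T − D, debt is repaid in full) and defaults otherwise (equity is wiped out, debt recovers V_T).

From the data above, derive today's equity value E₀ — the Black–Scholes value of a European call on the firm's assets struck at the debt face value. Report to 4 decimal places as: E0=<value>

With assets at 572.0723 and a single debt payment of 217.9473 at 9.8695 years:
d₁ = [ln(V₀/D) + (r + σ²/2)T] / (σ√T)
   = [ln(572.0723/217.9473) + (0.0054 + 0.5·0.2461²)·9.8695] / (0.2461·√9.8695)
   = [0.965012 + 0.352169] / 0.773142 = 1.703674
d₂ = d₁ − σ√T = 1.703674 − 0.773142 = 0.930532
N(d₁) = 0.955779,  N(d₂) = 0.823952,  e^(−rT) = 0.948100
E₀ = V₀·N(d₁) − D·e^(−rT)·N(d₂)
   = 572.0723·0.955779 − 217.9473·0.948100·0.823952 = 376.516641

E0=376.5166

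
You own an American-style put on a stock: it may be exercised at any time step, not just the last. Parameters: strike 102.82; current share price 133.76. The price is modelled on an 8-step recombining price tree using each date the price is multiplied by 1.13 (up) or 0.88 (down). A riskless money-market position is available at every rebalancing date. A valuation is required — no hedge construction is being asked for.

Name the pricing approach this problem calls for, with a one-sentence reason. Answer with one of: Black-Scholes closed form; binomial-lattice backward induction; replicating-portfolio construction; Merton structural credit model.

framework: binomial-lattice backward induction

Key observation: with exercise allowed before expiry on a discrete up/down model (8 steps from spot 133.76), the strike-102.82 put's value must be rolled back through the tree testing early exercise at each node.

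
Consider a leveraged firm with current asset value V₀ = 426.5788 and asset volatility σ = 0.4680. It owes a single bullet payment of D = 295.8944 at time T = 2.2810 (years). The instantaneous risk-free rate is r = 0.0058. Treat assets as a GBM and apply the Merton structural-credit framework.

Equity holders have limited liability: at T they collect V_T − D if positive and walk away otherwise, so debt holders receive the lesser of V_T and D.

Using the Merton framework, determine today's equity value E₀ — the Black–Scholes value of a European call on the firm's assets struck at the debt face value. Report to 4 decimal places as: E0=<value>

Equity is a call on the firm's assets struck at D = 295.8944:
d₁ = [ln(V₀/D) + (r + σ²/2)T] / (σ√T)
   = [ln(426.5788/295.8944) + (0.0058 + 0.5·0.4680²)·2.2810] / (0.4680·√2.2810)
   = [0.365794 + 0.263027] / 0.706819 = 0.889649
d₂ = d₁ − σ√T = 0.889649 − 0.706819 = 0.182829
N(d₁) = 0.813173,  N(d₂) = 0.572534,  e^(−rT) = 0.986857
E₀ = V₀·N(d₁) − D·e^(−rT)·N(d₂)
   = 426.5788·0.813173 − 295.8944·0.986857·0.572534 = 179.699136

E0=179.6991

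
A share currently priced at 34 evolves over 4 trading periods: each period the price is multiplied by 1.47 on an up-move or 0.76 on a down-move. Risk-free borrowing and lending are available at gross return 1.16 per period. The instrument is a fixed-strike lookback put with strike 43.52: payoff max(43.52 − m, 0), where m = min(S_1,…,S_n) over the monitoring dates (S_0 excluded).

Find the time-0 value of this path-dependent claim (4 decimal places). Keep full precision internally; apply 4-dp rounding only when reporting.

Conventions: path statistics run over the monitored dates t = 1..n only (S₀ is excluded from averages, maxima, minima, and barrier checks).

Risk-neutral up-probability p* = (R−d)/(u−d) = (1.16−0.76)/(1.47−0.76) = 0.5634; the claim prices as the p*-weighted sum of path payoffs discounted by R^4.
Enumerate all 2^4 = 16 price paths (U = up ×1.47, D = down ×0.76); each path with k up-moves has probability p*^k·(1−p*)^(4−k).
DDDD: m=11.3431, payoff=32.1769, prob=0.036342
UDDD: m=21.9400, payoff=21.5800, prob=0.046893
DUDD: m=21.9400, payoff=21.5800, prob=0.046893
UUDD: m=42.4366, payoff=1.0834, prob=0.060508
DDUD: m=19.6384, payoff=23.8816, prob=0.046893
UDUD: m=37.9848, payoff=5.5352, prob=0.060508
DUUD: m=25.8400, payoff=17.6800, prob=0.060508
UUUD: m=49.9800, payoff=0.0000, prob=0.078074
DDDU: m=14.9252, payoff=28.5948, prob=0.046893
UDDU: m=28.8684, payoff=14.6516, prob=0.060508
DUDU: m=25.8400, payoff=17.6800, prob=0.060508
UUDU: m=49.9800, payoff=0.0000, prob=0.078074
DDUU: m=19.6384, payoff=23.8816, prob=0.060508
UDUU: m=37.9848, payoff=5.5352, prob=0.078074
DUUU: m=25.8400, payoff=17.6800, prob=0.078074
UUUU: m=49.9800, payoff=0.0000, prob=0.100741
Price = Σ prob·payoff / R^4 = 12.338182 / 1.810639 = 6.8143

price = 6.8143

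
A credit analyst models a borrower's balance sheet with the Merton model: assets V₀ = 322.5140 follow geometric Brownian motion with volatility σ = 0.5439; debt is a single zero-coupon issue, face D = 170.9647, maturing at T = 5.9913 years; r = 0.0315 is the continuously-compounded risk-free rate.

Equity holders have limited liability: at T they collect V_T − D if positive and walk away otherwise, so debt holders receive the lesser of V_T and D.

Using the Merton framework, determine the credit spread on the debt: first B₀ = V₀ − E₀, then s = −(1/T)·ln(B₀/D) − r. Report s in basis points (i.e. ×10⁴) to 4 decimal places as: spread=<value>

Apply the equity-as-call identities (strike 170.9647, horizon 5.9913 years):
d₁ = [ln(V₀/D) + (r + σ²/2)T] / (σ√T)
   = [ln(322.5140/170.9647) + (0.0315 + 0.5·0.5439²)·5.9913] / (0.5439·√5.9913)
   = [0.634689 + 1.074921] / 1.331311 = 1.284155
d₂ = d₁ − σ√T = 1.284155 − 1.331311 = -0.047156
N(d₁) = 0.900456,  N(d₂) = 0.481194,  e^(−rT) = 0.828013
E₀ = V₀·N(d₁) − D·e^(−rT)·N(d₂)
   = 322.5140·0.900456 − 170.9647·0.828013·0.481194 = 222.291326
B₀ = V₀ − E₀ = 322.5140 − 222.291326 = 100.222674
spread = −(1/T)·ln(B₀/D) − r = −(1/5.9913)·ln(100.222674/170.9647) − 0.0315 = 0.05763969
in basis points: 0.05763969 × 10⁴ = 576.3969 bp

spread=576.3969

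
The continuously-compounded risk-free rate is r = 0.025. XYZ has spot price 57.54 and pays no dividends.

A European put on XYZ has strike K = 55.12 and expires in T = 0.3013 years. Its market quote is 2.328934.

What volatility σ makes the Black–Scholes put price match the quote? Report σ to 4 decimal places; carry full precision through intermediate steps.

sigma = 0.2907

At σ = 0.2907 the Black–Scholes value reproduces the quote:
σ√T = 0.2907·√0.3013 = 0.159568
d₁ = (ln(S/K) + (r+σ²/2)T) / (σ√T) = (ln(57.54/55.12) + (0.025+0.2907²/2)·0.3013) / 0.159568 = (0.042968 + 0.020263) / 0.159568 = 0.396266
d₂ = d₁ − σ√T = 0.396266 − 0.159568 = 0.236698
e^{−rT} = 0.992496
N(−d₁) = 0.345955,  N(−d₂) = 0.406446
V = K·e^{−rT}·N(−d₂) − S·N(−d₁) = 22.235159 − 19.906225 = 2.328934 (matching the quote); vega is positive throughout, so no other σ reproduces this price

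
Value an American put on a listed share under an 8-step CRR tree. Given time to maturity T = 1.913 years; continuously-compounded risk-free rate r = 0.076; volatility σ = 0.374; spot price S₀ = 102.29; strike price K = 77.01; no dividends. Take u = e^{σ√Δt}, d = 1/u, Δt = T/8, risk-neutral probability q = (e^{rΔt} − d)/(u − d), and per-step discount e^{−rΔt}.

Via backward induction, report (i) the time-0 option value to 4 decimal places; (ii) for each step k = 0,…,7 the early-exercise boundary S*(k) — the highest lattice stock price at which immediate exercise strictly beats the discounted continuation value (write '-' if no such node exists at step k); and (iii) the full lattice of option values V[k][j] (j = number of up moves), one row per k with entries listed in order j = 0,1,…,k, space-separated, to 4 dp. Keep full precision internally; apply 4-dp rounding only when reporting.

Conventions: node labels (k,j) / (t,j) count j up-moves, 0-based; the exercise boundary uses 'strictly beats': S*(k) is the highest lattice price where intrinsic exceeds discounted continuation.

price = 5.4306
boundary = - - - - 49.2181 40.9919 49.2181 59.0952
tree:
5.4306
8.5297 2.5814
13.0587 4.3875 0.8997
19.3954 7.3042 1.6797 0.1656
27.7919 11.8464 3.1045 0.3401 0.0000
36.0181 18.5706 5.6667 0.6986 0.0000 0.0000
42.8694 27.7919 10.1808 1.4351 0.0000 0.0000 0.0000
48.5756 36.0181 17.9148 2.9479 0.0000 0.0000 0.0000 0.0000
53.3281 42.8694 27.7919 6.0556 0.0000 0.0000 0.0000 0.0000 0.0000

params: Δt=0.23913 u=1.20068 d=0.83286 q=0.50427 e^(-rΔt)=0.98199
t_8 payoffs: 53.3281 42.8694 27.7919 6.0556 0.0000 0.0000 0.0000 0.0000 0.0000
t_7: node(7,0) S=28.4344 payoff=48.5756 vs cont=47.1887 → 48.5756 [stop]  node(7,1) S=40.9919 payoff=36.0181 vs cont=34.6312 → 36.0181 [stop]  node(7,2) S=59.0952 payoff=17.9148 vs cont=16.5279 → 17.9148 [stop]  node(7,3) S=85.1934 payoff=0.0000 vs cont=2.9479 → 2.9479 [wait]  node(7,4) S=122.8175 payoff=0.0000 vs cont=0.0000 → 0.0000 [wait]  node(7,5) S=177.0575 payoff=0.0000 vs cont=0.0000 → 0.0000 [wait]  node(7,6) S=255.2516 payoff=0.0000 vs cont=0.0000 → 0.0000 [wait]  node(7,7) S=367.9785 payoff=0.0000 vs cont=0.0000 → 0.0000 [wait]  ⇒ S*(7)=59.0952
t_6: node(6,0) S=34.1406 payoff=42.8694 vs cont=41.4825 → 42.8694 [stop]  node(6,1) S=49.2181 payoff=27.7919 vs cont=26.4050 → 27.7919 [stop]  node(6,2) S=70.9544 payoff=6.0556 vs cont=10.1808 → 10.1808 [wait]  node(6,3) S=102.2900 payoff=0.0000 vs cont=1.4351 → 1.4351 [wait]  node(6,4) S=147.4644 payoff=0.0000 vs cont=0.0000 → 0.0000 [wait]  node(6,5) S=212.5893 payoff=0.0000 vs cont=0.0000 → 0.0000 [wait]  node(6,6) S=306.4753 payoff=0.0000 vs cont=0.0000 → 0.0000 [wait]  ⇒ S*(6)=49.2181
t_5: node(5,0) S=40.9919 payoff=36.0181 vs cont=34.6312 → 36.0181 [stop]  node(5,1) S=59.0952 payoff=17.9148 vs cont=18.5706 → 18.5706 [wait]  node(5,2) S=85.1934 payoff=0.0000 vs cont=5.6667 → 5.6667 [wait]  node(5,3) S=122.8175 payoff=0.0000 vs cont=0.6986 → 0.6986 [wait]  node(5,4) S=177.0575 payoff=0.0000 vs cont=0.0000 → 0.0000 [wait]  node(5,5) S=255.2516 payoff=0.0000 vs cont=0.0000 → 0.0000 [wait]  ⇒ S*(5)=40.9919
t_4: node(4,0) S=49.2181 payoff=27.7919 vs cont=26.7297 → 27.7919 [stop]  node(4,1) S=70.9544 payoff=6.0556 vs cont=11.8464 → 11.8464 [wait]  node(4,2) S=102.2900 payoff=0.0000 vs cont=3.1045 → 3.1045 [wait]  node(4,3) S=147.4644 payoff=0.0000 vs cont=0.3401 → 0.3401 [wait]  node(4,4) S=212.5893 payoff=0.0000 vs cont=0.0000 → 0.0000 [wait]  ⇒ S*(4)=49.2181
t_3: node(3,0) S=59.0952 payoff=17.9148 vs cont=19.3954 → 19.3954 [wait]  node(3,1) S=85.1934 payoff=0.0000 vs cont=7.3042 → 7.3042 [wait]  node(3,2) S=122.8175 payoff=0.0000 vs cont=1.6797 → 1.6797 [wait]  node(3,3) S=177.0575 payoff=0.0000 vs cont=0.1656 → 0.1656 [wait]  ⇒ S*(3)=-
t_2: node(2,0) S=70.9544 payoff=6.0556 vs cont=13.0587 → 13.0587 [wait]  node(2,1) S=102.2900 payoff=0.0000 vs cont=4.3875 → 4.3875 [wait]  node(2,2) S=147.4644 payoff=0.0000 vs cont=0.8997 → 0.8997 [wait]  ⇒ S*(2)=-
t_1: node(1,0) S=85.1934 payoff=0.0000 vs cont=8.5297 → 8.5297 [wait]  node(1,1) S=122.8175 payoff=0.0000 vs cont=2.5814 → 2.5814 [wait]  ⇒ S*(1)=-
t_0: node(0,0) S=102.2900 payoff=0.0000 vs cont=5.4306 → 5.4306 [wait]  ⇒ S*(0)=-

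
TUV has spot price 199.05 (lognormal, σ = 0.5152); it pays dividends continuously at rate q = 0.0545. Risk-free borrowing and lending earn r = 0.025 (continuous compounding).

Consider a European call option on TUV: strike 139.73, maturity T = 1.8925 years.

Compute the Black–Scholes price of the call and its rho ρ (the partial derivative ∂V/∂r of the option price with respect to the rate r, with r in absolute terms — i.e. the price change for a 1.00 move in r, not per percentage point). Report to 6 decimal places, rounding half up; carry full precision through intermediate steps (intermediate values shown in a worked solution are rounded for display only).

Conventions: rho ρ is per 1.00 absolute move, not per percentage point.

price = 70.036355
ρ = 132.756142

σ√T = 0.5152·√1.8925 = 0.708751
d₁ = (ln(S/K) + (r−q+σ²/2)T) / (σ√T) = (ln(199.05/139.73) + (0.025−0.0545+0.5152²/2)·1.8925) / 0.708751 = (0.353844 + 0.195335) / 0.708751 = 0.774855
d₂ = d₁ − σ√T = 0.774855 − 0.708751 = 0.066104
e^{−rT} = 0.953789
e^{−qT} = 0.902000
N(d₁) = 0.780787,  N(d₂) = 0.526352
Call price V = S·e^{−qT}·N(d₁) − K·e^{−rT}·N(d₂) = 140.184911 − 70.148556 = 70.036355
ρ = K·T·e^{−rT}·N(d₂) = 132.756142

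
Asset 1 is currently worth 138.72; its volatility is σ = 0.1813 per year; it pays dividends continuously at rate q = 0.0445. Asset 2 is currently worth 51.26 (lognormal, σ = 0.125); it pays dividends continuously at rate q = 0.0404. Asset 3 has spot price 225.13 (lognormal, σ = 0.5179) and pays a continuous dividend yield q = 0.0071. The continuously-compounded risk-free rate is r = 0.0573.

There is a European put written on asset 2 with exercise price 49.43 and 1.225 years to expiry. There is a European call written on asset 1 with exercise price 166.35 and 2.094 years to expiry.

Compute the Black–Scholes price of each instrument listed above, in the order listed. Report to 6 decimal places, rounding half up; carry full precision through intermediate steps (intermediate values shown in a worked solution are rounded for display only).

[asset 2 put K=49.43]
σ√T = 0.125·√1.225 = 0.138350
d₁ = (ln(S/K) + (r−q+σ²/2)T) / (σ√T) = (ln(51.26/49.43) + (0.0573−0.0404+0.125²/2)·1.225) / 0.138350 = (0.036353 + 0.030273) / 0.138350 = 0.481577
d₂ = d₁ − σ√T = 0.481577 − 0.138350 = 0.343227
e^{−rT} = 0.932214
e^{−qT} = 0.951715
N(−d₁) = 0.315053,  N(−d₂) = 0.365714
price = K·e^{−rT}·N(−d₂) − S·e^{−qT}·N(−d₁) = 16.851852 − 15.369839 = 1.482014
[asset 1 call K=166.35]
σ√T = 0.1813·√2.094 = 0.262353
d₁ = (ln(S/K) + (r−q+σ²/2)T) / (σ√T) = (ln(138.72/166.35) + (0.0573−0.0445+0.1813²/2)·2.094) / 0.262353 = (-0.181636 + 0.061218) / 0.262353 = -0.458995
d₂ = d₁ − σ√T = -0.458995 − 0.262353 = -0.721348
e^{−rT} = 0.886933
e^{−qT} = 0.911027
N(d₁) = 0.323119,  N(d₂) = 0.235348
price = S·e^{−qT}·N(d₁) − K·e^{−rT}·N(d₂) = 40.835003 − 34.723497 = 6.111506

price(asset 2 put K=49.43) = 1.482014
price(asset 1 call K=166.35) = 6.111506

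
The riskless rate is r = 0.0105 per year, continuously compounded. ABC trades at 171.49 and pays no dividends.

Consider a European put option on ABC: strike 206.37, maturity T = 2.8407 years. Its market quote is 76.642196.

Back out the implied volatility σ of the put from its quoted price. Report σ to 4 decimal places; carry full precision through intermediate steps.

sigma = 0.5051

At σ = 0.5051 the Black–Scholes value reproduces the quote:
σ√T = 0.5051·√2.8407 = 0.851315
d₁ = (ln(S/K) + (r+σ²/2)T) / (σ√T) = (ln(171.49/206.37) + (0.0105+0.5051²/2)·2.8407) / 0.851315 = (-0.185146 + 0.392196) / 0.851315 = 0.243212
d₂ = d₁ − σ√T = 0.243212 − 0.851315 = -0.608103
e^{−rT} = 0.970613
N(−d₁) = 0.403921,  N(−d₂) = 0.728440
V = K·e^{−rT}·N(−d₂) − S·N(−d₁) = 145.910541 − 69.268345 = 76.642196 (the observed quote) — the price is monotone increasing in volatility, hence this σ is the only solution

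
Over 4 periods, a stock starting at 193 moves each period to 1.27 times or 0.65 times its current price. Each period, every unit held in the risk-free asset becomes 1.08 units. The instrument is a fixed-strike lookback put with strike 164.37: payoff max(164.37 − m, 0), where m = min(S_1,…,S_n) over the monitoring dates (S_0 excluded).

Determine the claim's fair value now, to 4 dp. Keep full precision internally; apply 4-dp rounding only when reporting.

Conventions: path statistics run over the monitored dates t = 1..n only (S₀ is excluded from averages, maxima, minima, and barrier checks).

With p* = (R−d)/(u−d) = 0.6935, sum probability × payoff across the paths and divide by R^4.
Enumerate all 2^4 = 16 price paths (U = up ×1.27, D = down ×0.65); each path with k up-moves has probability p*^k·(1−p*)^(4−k).
DDDD: m=34.4517, payoff=129.9183, prob=0.008820
UDDD: m=67.3133, payoff=97.0567, prob=0.019960
DUDD: m=67.3133, payoff=97.0567, prob=0.019960
UUDD: m=131.5199, payoff=32.8501, prob=0.045173
DDUD: m=67.3133, payoff=97.0567, prob=0.019960
UDUD: m=131.5199, payoff=32.8501, prob=0.045173
DUUD: m=125.4500, payoff=38.9200, prob=0.045173
UUUD: m=245.1100, payoff=0.0000, prob=0.102233
DDDU: m=53.0026, payoff=111.3674, prob=0.019960
UDDU: m=103.5590, payoff=60.8110, prob=0.045173
DUDU: m=103.5590, payoff=60.8110, prob=0.045173
UUDU: m=202.3383, payoff=0.0000, prob=0.102233
DDUU: m=81.5425, payoff=82.8275, prob=0.045173
UDUU: m=159.3215, payoff=5.0485, prob=0.102233
DUUU: m=125.4500, payoff=38.9200, prob=0.102233
UUUU: m=245.1100, payoff=0.0000, prob=0.231370
Price = Σ prob·payoff / R^4 = 27.637107 / 1.360489 = 20.3141

price = 20.3141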